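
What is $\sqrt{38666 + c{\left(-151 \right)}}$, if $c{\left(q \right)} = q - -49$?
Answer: $2 \sqrt{9641} \approx 196.38$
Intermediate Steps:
$c{\left(q \right)} = 49 + q$ ($c{\left(q \right)} = q + 49 = 49 + q$)
$\sqrt{38666 + c{\left(-151 \right)}} = \sqrt{38666 + \left(49 - 151\right)} = \sqrt{38666 - 102} = \sqrt{38564} = 2 \sqrt{9641}$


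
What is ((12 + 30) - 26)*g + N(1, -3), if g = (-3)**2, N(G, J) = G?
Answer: 145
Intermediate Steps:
g = 9
((12 + 30) - 26)*g + N(1, -3) = ((12 + 30) - 26)*9 + 1 = (42 - 26)*9 + 1 = 16*9 + 1 = 144 + 1 = 145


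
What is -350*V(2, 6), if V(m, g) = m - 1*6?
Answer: 1400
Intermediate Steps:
V(m, g) = -6 + m (V(m, g) = m - 6 = -6 + m)
-350*V(2, 6) = -350*(-6 + 2) = -350*(-4) = 1400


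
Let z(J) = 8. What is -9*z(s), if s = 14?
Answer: -72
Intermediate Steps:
-9*z(s) = -9*8 = -72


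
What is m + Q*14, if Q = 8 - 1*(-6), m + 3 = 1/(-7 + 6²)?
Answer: 5598/29 ≈ 193.03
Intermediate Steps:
m = -86/29 (m = -3 + 1/(-7 + 6²) = -3 + 1/(-7 + 36) = -3 + 1/29 = -86/29 ≈ -2.9655)
Q = 14 (Q = 8 + 6 = 14)
m + Q*14 = -86/29 + 14*14 = -86/29 + 196 = 5598/29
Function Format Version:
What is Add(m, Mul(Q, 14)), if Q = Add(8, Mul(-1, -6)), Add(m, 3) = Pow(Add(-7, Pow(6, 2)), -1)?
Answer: Rational(5598, 29) ≈ 193.03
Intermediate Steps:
m = Rational(-86, 29) (m = Add(-3, Pow(Add(-7, Pow(6, 2)), -1)) = Add(-3, Pow(Add(-7, 36), -1)) = Add(-3, Pow(29, -1)) = Add(-3, Rational(1, 29)) = Rational(-86, 29) ≈ -2.9655)
Q = 14 (Q = Add(8, 6) = 14)
Add(m, Mul(Q, 14)) = Add(Rational(-86, 29), Mul(14, 14)) = Add(Rational(-86, 29), 196) = Rational(5598, 29)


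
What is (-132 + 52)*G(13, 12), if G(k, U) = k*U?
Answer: -12480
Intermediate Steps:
G(k, U) = U*k
(-132 + 52)*G(13, 12) = (-132 + 52)*(12*13) = -80*156 = -12480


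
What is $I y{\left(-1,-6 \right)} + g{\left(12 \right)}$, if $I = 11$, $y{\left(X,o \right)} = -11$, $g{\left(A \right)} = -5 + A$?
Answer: $-114$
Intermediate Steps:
$I y{\left(-1,-6 \right)} + g{\left(12 \right)} = 11 \left(-11\right) + \left(-5 + 12\right) = -121 + 7 = -114$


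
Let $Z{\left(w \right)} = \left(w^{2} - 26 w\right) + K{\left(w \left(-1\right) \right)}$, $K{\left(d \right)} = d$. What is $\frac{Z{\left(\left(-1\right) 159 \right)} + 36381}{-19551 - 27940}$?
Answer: $- \frac{65955}{47491} \approx -1.3888$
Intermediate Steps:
$Z{\left(w \right)} = w^{2} - 27 w$ ($Z{\left(w \right)} = \left(w^{2} - 26 w\right) + w \left(-1\right) = \left(w^{2} - 26 w\right) - w = w^{2} - 27 w$)
$\frac{Z{\left(\left(-1\right) 159 \right)} + 36381}{-19551 - 27940} = \frac{\left(-1\right) 159 \left(-27 - 159\right) + 36381}{-19551 - 27940} = \frac{- 159 \left(-27 - 159\right) + 36381}{-47491} = \left(\left(-159\right) \left(-186\right) + 36381\right) \left(- \frac{1}{47491}\right) = \left(29574 + 36381\right) \left(- \frac{1}{47491}\right) = 65955 \left(- \frac{1}{47491}\right) = - \frac{65955}{47491}$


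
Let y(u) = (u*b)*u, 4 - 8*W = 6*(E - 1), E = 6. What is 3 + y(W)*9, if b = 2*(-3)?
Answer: -4539/8 ≈ -567.38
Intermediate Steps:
b = -6
W = -13/4 (W = ½ - 3*(6 - 1)/4 = ½ - 3*5/4 = ½ - ⅛*30 = ½ - 15/4 = -13/4 ≈ -3.2500)
y(u) = -6*u² (y(u) = (u*(-6))*u = (-6*u)*u = -6*u²)
3 + y(W)*9 = 3 - 6*(-13/4)²*9 = 3 - 6*169/16*9 = 3 - 507/8*9 = 3 - 4563/8 = -4539/8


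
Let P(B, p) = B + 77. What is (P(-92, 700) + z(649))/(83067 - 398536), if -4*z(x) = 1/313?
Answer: 2683/56423884 ≈ 4.7551e-5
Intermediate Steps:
P(B, p) = 77 + B
z(x) = -1/1252 (z(x) = -¼/313 = -¼*1/313 = -1/1252)
(P(-92, 700) + z(649))/(83067 - 398536) = ((77 - 92) - 1/1252)/(83067 - 398536) = (-15 - 1/1252)/(-315469) = -18781/1252*(-1/315469) = 2683/56423884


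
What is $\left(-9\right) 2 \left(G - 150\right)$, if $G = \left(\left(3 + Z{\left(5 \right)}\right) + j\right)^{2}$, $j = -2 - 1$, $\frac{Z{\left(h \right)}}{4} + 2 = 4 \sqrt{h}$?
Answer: $-21492 + 4608 \sqrt{5} \approx -11188.0$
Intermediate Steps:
$Z{\left(h \right)} = -8 + 16 \sqrt{h}$ ($Z{\left(h \right)} = -8 + 4 \cdot 4 \sqrt{h} = -8 + 16 \sqrt{h}$)
$j = -3$ ($j = -2 - 1 = -3$)
$G = \left(-8 + 16 \sqrt{5}\right)^{2}$ ($G = \left(\left(3 - \left(8 - 16 \sqrt{5}\right)\right) - 3\right)^{2} = \left(\left(-5 + 16 \sqrt{5}\right) - 3\right)^{2} = \left(-8 + 16 \sqrt{5}\right)^{2} \approx 771.57$)
$\left(-9\right) 2 \left(G - 150\right) = \left(-9\right) 2 \left(\left(1344 - 256 \sqrt{5}\right) - 150\right) = - 18 \left(1194 - 256 \sqrt{5}\right) = -21492 + 4608 \sqrt{5}$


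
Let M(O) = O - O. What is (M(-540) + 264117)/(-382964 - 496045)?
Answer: -88039/293003 ≈ -0.30047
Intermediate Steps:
M(O) = 0
(M(-540) + 264117)/(-382964 - 496045) = (0 + 264117)/(-382964 - 496045) = 264117/(-879009) = 264117*(-1/879009) = -88039/293003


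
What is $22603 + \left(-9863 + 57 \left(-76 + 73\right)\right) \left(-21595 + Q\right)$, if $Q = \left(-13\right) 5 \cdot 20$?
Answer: $229751033$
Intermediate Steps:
$Q = -1300$ ($Q = \left(-65\right) 20 = -1300$)
$22603 + \left(-9863 + 57 \left(-76 + 73\right)\right) \left(-21595 + Q\right) = 22603 + \left(-9863 + 57 \left(-76 + 73\right)\right) \left(-21595 - 1300\right) = 22603 + \left(-9863 + 57 \left(-3\right)\right) \left(-22895\right) = 22603 + \left(-9863 - 171\right) \left(-22895\right) = 22603 - -229728430 = 22603 + 229728430 = 229751033$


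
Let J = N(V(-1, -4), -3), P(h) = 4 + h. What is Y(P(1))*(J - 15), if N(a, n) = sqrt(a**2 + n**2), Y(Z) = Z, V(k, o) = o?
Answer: -50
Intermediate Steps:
J = 5 (J = sqrt((-4)**2 + (-3)**2) = sqrt(16 + 9) = sqrt(25) = 5)
Y(P(1))*(J - 15) = (4 + 1)*(5 - 15) = 5*(-10) = -50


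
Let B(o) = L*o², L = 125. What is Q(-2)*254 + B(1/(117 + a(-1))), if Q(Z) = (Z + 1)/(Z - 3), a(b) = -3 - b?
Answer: 134391/2645 ≈ 50.809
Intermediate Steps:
Q(Z) = (1 + Z)/(-3 + Z)
B(o) = 125*o²
Q(-2)*254 + B(1/(117 + a(-1))) = ((1 - 2)/(-3 - 2))*254 + 125*(1/(117 + (-3 - 1*(-1))))² = (-1/(-5))*254 + 125*(1/(117 + (-3 + 1)))² = -⅕*(-1)*254 + 125*(1/(117 - 2))² = (⅕)*254 + 125*(1/115)² = 254/5 + 125*(1/115)² = 254/5 + 125*(1/13225) = 254/5 + 5/529 = 134391/2645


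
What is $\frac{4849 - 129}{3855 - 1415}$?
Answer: $\frac{118}{61} \approx 1.9344$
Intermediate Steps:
$\frac{4849 - 129}{3855 - 1415} = \frac{4720}{2440} = 4720 \cdot \frac{1}{2440} = \frac{118}{61}$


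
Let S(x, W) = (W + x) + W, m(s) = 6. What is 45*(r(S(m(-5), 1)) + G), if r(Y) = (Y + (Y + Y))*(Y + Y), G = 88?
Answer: 21240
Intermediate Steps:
S(x, W) = x + 2*W
r(Y) = 6*Y² (r(Y) = (Y + 2*Y)*(2*Y) = (3*Y)*(2*Y) = 6*Y²)
45*(r(S(m(-5), 1)) + G) = 45*(6*(6 + 2*1)² + 88) = 45*(6*(6 + 2)² + 88) = 45*(6*8² + 88) = 45*(6*64 + 88) = 45*(384 + 88) = 45*472 = 21240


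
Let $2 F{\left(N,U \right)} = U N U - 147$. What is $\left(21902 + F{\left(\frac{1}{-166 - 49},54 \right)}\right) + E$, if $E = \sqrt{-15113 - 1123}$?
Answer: $\frac{9383339}{430} + 6 i \sqrt{451} \approx 21822.0 + 127.42 i$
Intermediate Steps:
$E = 6 i \sqrt{451}$ ($E = \sqrt{-16236} = 6 i \sqrt{451} \approx 127.42 i$)
$F{\left(N,U \right)} = - \frac{147}{2} + \frac{N U^{2}}{2}$ ($F{\left(N,U \right)} = \frac{U N U - 147}{2} = \frac{N U U - 147}{2} = \frac{N U^{2} - 147}{2} = \frac{-147 + N U^{2}}{2} = - \frac{147}{2} + \frac{N U^{2}}{2}$)
$\left(21902 + F{\left(\frac{1}{-166 - 49},54 \right)}\right) + E = \left(21902 - \left(\frac{147}{2} - \frac{54^{2}}{2 \left(-166 - 49\right)}\right)\right) + 6 i \sqrt{451} = \left(21902 - \left(\frac{147}{2} - \frac{1}{2} \frac{1}{-215} \cdot 2916\right)\right) + 6 i \sqrt{451} = \left(21902 - \left(\frac{147}{2} + \frac{1}{430} \cdot 2916\right)\right) + 6 i \sqrt{451} = \left(21902 - \frac{34521}{430}\right) + 6 i \sqrt{451} = \frac{9383339}{430} + 6 i \sqrt{451}$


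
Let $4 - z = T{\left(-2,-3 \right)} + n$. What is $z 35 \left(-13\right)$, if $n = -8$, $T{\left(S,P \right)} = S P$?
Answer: $-2730$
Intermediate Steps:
$T{\left(S,P \right)} = P S$
$z = 6$ ($z = 4 - \left(\left(-3\right) \left(-2\right) - 8\right) = 4 - \left(6 - 8\right) = 4 - -2 = 4 + 2 = 6$)
$z 35 \left(-13\right) = 6 \cdot 35 \left(-13\right) = 210 \left(-13\right) = -2730$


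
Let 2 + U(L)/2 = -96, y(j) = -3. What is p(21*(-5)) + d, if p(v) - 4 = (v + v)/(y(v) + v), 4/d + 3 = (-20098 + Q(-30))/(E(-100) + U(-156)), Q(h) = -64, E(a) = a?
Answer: 1041815/173466 ≈ 6.0059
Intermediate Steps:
U(L) = -196 (U(L) = -4 + 2*(-96) = -4 - 192 = -196)
d = 592/9637 (d = 4/(-3 + (-20098 - 64)/(-100 - 196)) = 4/(-3 - 20162/(-296)) = 4/(-3 - 20162*(-1/296)) = 4/(-3 + 10081/148) = 4/(9637/148) = 4*(148/9637) = 592/9637 ≈ 0.061430)
p(v) = 4 + 2*v/(-3 + v) (p(v) = 4 + (v + v)/(-3 + v) = 4 + (2*v)/(-3 + v) = 4 + 2*v/(-3 + v))
p(21*(-5)) + d = 6*(-2 + 21*(-5))/(-3 + 21*(-5)) + 592/9637 = 6*(-2 - 105)/(-3 - 105) + 592/9637 = 6*(-107)/(-108) + 592/9637 = 6*(-1/108)*(-107) + 592/9637 = 107/18 + 592/9637 = 1041815/173466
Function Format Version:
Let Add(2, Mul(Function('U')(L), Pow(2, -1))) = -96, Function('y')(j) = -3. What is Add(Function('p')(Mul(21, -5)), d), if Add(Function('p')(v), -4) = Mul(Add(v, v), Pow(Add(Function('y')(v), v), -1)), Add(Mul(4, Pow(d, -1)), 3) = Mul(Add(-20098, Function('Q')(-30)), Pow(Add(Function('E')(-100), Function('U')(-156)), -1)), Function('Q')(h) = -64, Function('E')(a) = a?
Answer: Rational(1041815, 173466) ≈ 6.0059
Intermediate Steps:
Function('U')(L) = -196 (Function('U')(L) = Add(-4, Mul(2, -96)) = Add(-4, -192) = -196)
d = Rational(592, 9637) (d = Mul(4, Pow(Add(-3, Mul(Add(-20098, -64), Pow(Add(-100, -196), -1))), -1)) = Mul(4, Pow(Add(-3, Mul(-20162, Pow(-296, -1))), -1)) = Mul(4, Pow(Add(-3, Mul(-20162, Rational(-1, 296))), -1)) = Mul(4, Pow(Add(-3, Rational(10081, 148)), -1)) = Mul(4, Pow(Rational(9637, 148), -1)) = Mul(4, Rational(148, 9637)) = Rational(592, 9637) ≈ 0.061430)
Function('p')(v) = Add(4, Mul(2, v, Pow(Add(-3, v), -1))) (Function('p')(v) = Add(4, Mul(Add(v, v), Pow(Add(-3, v), -1))) = Add(4, Mul(Mul(2, v), Pow(Add(-3, v), -1))) = Add(4, Mul(2, v, Pow(Add(-3, v), -1))))
Add(Function('p')(Mul(21, -5)), d) = Add(Mul(6, Pow(Add(-3, Mul(21, -5)), -1), Add(-2, Mul(21, -5))), Rational(592, 9637)) = Add(Mul(6, Pow(Add(-3, -105), -1), Add(-2, -105)), Rational(592, 9637)) = Add(Mul(6, Pow(-108, -1), -107), Rational(592, 9637)) = Add(Mul(6, Rational(-1, 108), -107), Rational(592, 9637)) = Add(Rational(107, 18), Rational(592, 9637)) = Rational(1041815, 173466)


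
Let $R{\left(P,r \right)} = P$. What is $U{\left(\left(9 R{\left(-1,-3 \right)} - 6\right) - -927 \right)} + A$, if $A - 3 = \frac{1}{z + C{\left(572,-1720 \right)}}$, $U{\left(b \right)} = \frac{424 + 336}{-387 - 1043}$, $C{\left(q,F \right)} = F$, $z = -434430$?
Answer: $\frac{1076649}{436150} \approx 2.4685$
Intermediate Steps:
$U{\left(b \right)} = - \frac{76}{143}$ ($U{\left(b \right)} = \frac{760}{-1430} = 760 \left(- \frac{1}{1430}\right) = - \frac{76}{143}$)
$A = \frac{1308449}{436150}$ ($A = 3 + \frac{1}{-434430 - 1720} = 3 + \frac{1}{-436150} = 3 - \frac{1}{436150} = \frac{1308449}{436150} \approx 3.0$)
$U{\left(\left(9 R{\left(-1,-3 \right)} - 6\right) - -927 \right)} + A = - \frac{76}{143} + \frac{1308449}{436150} = \frac{1076649}{436150}$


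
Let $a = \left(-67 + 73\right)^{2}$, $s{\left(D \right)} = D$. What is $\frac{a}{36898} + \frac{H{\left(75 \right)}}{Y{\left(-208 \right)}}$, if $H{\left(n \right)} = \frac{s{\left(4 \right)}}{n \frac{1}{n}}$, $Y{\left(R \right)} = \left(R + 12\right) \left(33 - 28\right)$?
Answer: $- \frac{14039}{4520005} \approx -0.003106$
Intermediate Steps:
$Y{\left(R \right)} = 60 + 5 R$ ($Y{\left(R \right)} = \left(12 + R\right) 5 = 60 + 5 R$)
$H{\left(n \right)} = 4$ ($H{\left(n \right)} = \frac{4}{n \frac{1}{n}} = \frac{4}{1} = 4 \cdot 1 = 4$)
$a = 36$ ($a = 6^{2} = 36$)
$\frac{a}{36898} + \frac{H{\left(75 \right)}}{Y{\left(-208 \right)}} = \frac{36}{36898} + \frac{4}{60 + 5 \left(-208\right)} = 36 \cdot \frac{1}{36898} + \frac{4}{60 - 1040} = \frac{18}{18449} + \frac{4}{-980} = \frac{18}{18449} + 4 \left(- \frac{1}{980}\right) = \frac{18}{18449} - \frac{1}{245} = - \frac{14039}{4520005}$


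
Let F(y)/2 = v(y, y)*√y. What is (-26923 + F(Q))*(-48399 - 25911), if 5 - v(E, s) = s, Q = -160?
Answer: 2000648130 - 98089200*I*√10 ≈ 2.0006e+9 - 3.1019e+8*I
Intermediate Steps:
v(E, s) = 5 - s
F(y) = 2*√y*(5 - y) (F(y) = 2*((5 - y)*√y) = 2*(√y*(5 - y)) = 2*√y*(5 - y))
(-26923 + F(Q))*(-48399 - 25911) = (-26923 + 2*√(-160)*(5 - 1*(-160)))*(-48399 - 25911) = (-26923 + 2*(4*I*√10)*(5 + 160))*(-74310) = (-26923 + 2*(4*I*√10)*165)*(-74310) = (-26923 + 1320*I*√10)*(-74310) = 2000648130 - 98089200*I*√10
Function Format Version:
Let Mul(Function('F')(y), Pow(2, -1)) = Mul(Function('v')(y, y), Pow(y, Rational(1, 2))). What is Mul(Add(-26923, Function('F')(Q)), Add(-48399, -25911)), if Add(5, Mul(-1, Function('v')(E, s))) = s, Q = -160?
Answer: Add(2000648130, Mul(-98089200, I, Pow(10, Rational(1, 2)))) ≈ Add(2.0006e+9, Mul(-3.1019e+8, I))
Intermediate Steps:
Function('v')(E, s) = Add(5, Mul(-1, s))
Function('F')(y) = Mul(2, Pow(y, Rational(1, 2)), Add(5, Mul(-1, y))) (Function('F')(y) = Mul(2, Mul(Add(5, Mul(-1, y)), Pow(y, Rational(1, 2)))) = Mul(2, Mul(Pow(y, Rational(1, 2)), Add(5, Mul(-1, y)))) = Mul(2, Pow(y, Rational(1, 2)), Add(5, Mul(-1, y))))
Mul(Add(-26923, Function('F')(Q)), Add(-48399, -25911)) = Mul(Add(-26923, Mul(2, Pow(-160, Rational(1, 2)), Add(5, Mul(-1, -160)))), Add(-48399, -25911)) = Mul(Add(-26923, Mul(2, Mul(4, I, Pow(10, Rational(1, 2))), Add(5, 160))), -74310) = Mul(Add(-26923, Mul(2, Mul(4, I, Pow(10, Rational(1, 2))), 165)), -74310) = Mul(Add(-26923, Mul(1320, I, Pow(10, Rational(1, 2)))), -74310) = Add(2000648130, Mul(-98089200, I, Pow(10, Rational(1, 2))))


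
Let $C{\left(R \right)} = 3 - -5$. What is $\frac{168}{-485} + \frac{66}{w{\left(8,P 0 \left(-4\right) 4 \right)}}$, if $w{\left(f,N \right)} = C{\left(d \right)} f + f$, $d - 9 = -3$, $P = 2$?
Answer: $\frac{3319}{5820} \approx 0.57028$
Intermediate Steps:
$d = 6$ ($d = 9 - 3 = 6$)
$C{\left(R \right)} = 8$ ($C{\left(R \right)} = 3 + 5 = 8$)
$w{\left(f,N \right)} = 9 f$ ($w{\left(f,N \right)} = 8 f + f = 9 f$)
$\frac{168}{-485} + \frac{66}{w{\left(8,P 0 \left(-4\right) 4 \right)}} = \frac{168}{-485} + \frac{66}{9 \cdot 8} = 168 \left(- \frac{1}{485}\right) + \frac{66}{72} = - \frac{168}{485} + 66 \cdot \frac{1}{72} = - \frac{168}{485} + \frac{11}{12} = \frac{3319}{5820}$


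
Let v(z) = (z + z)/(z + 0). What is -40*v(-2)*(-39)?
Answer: 3120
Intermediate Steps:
v(z) = 2 (v(z) = (2*z)/z = 2)
-40*v(-2)*(-39) = -40*2*(-39) = -80*(-39) = 3120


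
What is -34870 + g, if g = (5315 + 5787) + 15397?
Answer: -8371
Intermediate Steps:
g = 26499 (g = 11102 + 15397 = 26499)
-34870 + g = -34870 + 26499 = -8371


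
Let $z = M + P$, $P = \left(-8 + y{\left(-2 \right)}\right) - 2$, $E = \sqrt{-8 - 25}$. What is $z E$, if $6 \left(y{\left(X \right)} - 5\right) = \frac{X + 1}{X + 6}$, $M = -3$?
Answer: $- \frac{193 i \sqrt{33}}{24} \approx - 46.196 i$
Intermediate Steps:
$y{\left(X \right)} = 5 + \frac{1 + X}{6 \left(6 + X\right)}$ ($y{\left(X \right)} = 5 + \frac{\left(X + 1\right) \frac{1}{X + 6}}{6} = 5 + \frac{\left(1 + X\right) \frac{1}{6 + X}}{6} = 5 + \frac{\frac{1}{6 + X} \left(1 + X\right)}{6} = 5 + \frac{1 + X}{6 \left(6 + X\right)}$)
$E = i \sqrt{33}$ ($E = \sqrt{-33} = i \sqrt{33} \approx 5.7446 i$)
$P = - \frac{121}{24}$ ($P = \left(-8 + \frac{181 + 31 \left(-2\right)}{6 \left(6 - 2\right)}\right) - 2 = \left(-8 + \frac{181 - 62}{6 \cdot 4}\right) - 2 = \left(-8 + \frac{1}{6} \cdot \frac{1}{4} \cdot 119\right) - 2 = \left(-8 + \frac{119}{24}\right) - 2 = - \frac{73}{24} - 2 = - \frac{121}{24} \approx -5.0417$)
$z = - \frac{193}{24}$ ($z = -3 - \frac{121}{24} = - \frac{193}{24} \approx -8.0417$)
$z E = - \frac{193 i \sqrt{33}}{24}$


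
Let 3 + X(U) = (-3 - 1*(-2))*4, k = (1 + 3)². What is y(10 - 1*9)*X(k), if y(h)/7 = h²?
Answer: -49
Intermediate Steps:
k = 16 (k = 4² = 16)
y(h) = 7*h²
X(U) = -7 (X(U) = -3 + (-3 - 1*(-2))*4 = -3 + (-3 + 2)*4 = -3 - 1*4 = -3 - 4 = -7)
y(10 - 1*9)*X(k) = (7*(10 - 1*9)²)*(-7) = (7*(10 - 9)²)*(-7) = (7*1²)*(-7) = (7*1)*(-7) = 7*(-7) = -49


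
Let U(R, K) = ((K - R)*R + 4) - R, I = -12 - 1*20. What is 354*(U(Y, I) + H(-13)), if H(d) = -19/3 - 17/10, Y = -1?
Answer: 49501/5 ≈ 9900.2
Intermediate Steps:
H(d) = -241/30 (H(d) = -19*⅓ - 17*⅒ = -19/3 - 17/10 = -241/30)
I = -32 (I = -12 - 20 = -32)
U(R, K) = 4 - R + R*(K - R) (U(R, K) = (R*(K - R) + 4) - R = (4 + R*(K - R)) - R = 4 - R + R*(K - R))
354*(U(Y, I) + H(-13)) = 354*((4 - 1*(-1) - 1*(-1)² - 32*(-1)) - 241/30) = 354*((4 + 1 - 1*1 + 32) - 241/30) = 354*((4 + 1 - 1 + 32) - 241/30) = 354*(36 - 241/30) = 354*(839/30) = 49501/5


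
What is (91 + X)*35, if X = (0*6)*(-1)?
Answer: 3185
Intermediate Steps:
X = 0 (X = 0*(-1) = 0)
(91 + X)*35 = (91 + 0)*35 = 91*35 = 3185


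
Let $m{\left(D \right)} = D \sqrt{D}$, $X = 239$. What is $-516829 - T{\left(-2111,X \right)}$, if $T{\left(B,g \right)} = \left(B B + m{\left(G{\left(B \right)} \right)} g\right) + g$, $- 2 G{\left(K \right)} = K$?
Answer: $-4973389 - \frac{504529 \sqrt{4222}}{4} \approx -1.3169 \cdot 10^{7}$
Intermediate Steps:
$G{\left(K \right)} = - \frac{K}{2}$
$m{\left(D \right)} = D^{\frac{3}{2}}$
$T{\left(B,g \right)} = g + B^{2} + \frac{g \sqrt{2} \left(- B\right)^{\frac{3}{2}}}{4}$ ($T{\left(B,g \right)} = \left(B B + \left(- \frac{B}{2}\right)^{\frac{3}{2}} g\right) + g = \left(B^{2} + \frac{\sqrt{2} \left(- B\right)^{\frac{3}{2}}}{4} g\right) + g = \left(B^{2} + \frac{g \sqrt{2} \left(- B\right)^{\frac{3}{2}}}{4}\right) + g = g + B^{2} + \frac{g \sqrt{2} \left(- B\right)^{\frac{3}{2}}}{4}$)
$-516829 - T{\left(-2111,X \right)} = -516829 - \left(239 + \left(-2111\right)^{2} + \frac{1}{4} \cdot 239 \sqrt{2} \left(\left(-1\right) \left(-2111\right)\right)^{\frac{3}{2}}\right) = -516829 - \left(239 + 4456321 + \frac{1}{4} \cdot 239 \sqrt{2} \cdot 2111^{\frac{3}{2}}\right) = -516829 - \left(239 + 4456321 + \frac{1}{4} \cdot 239 \sqrt{2} \cdot 2111 \sqrt{2111}\right) = -516829 - \left(239 + 4456321 + \frac{504529 \sqrt{4222}}{4}\right) = -516829 - \left(4456560 + \frac{504529 \sqrt{4222}}{4}\right) = -4973389 - \frac{504529 \sqrt{4222}}{4}$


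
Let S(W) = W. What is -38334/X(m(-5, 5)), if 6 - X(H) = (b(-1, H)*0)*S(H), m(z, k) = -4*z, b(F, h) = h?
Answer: -6389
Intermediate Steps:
X(H) = 6 (X(H) = 6 - H*0*H = 6 - 0*H = 6 - 1*0 = 6 + 0 = 6)
-38334/X(m(-5, 5)) = -38334/6 = -38334*⅙ = -6389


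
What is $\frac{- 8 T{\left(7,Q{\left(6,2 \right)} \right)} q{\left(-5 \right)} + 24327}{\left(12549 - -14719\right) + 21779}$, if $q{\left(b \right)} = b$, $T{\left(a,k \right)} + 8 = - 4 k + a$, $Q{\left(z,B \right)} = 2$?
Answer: $\frac{7989}{16349} \approx 0.48865$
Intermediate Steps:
$T{\left(a,k \right)} = -8 + a - 4 k$ ($T{\left(a,k \right)} = -8 + \left(- 4 k + a\right) = -8 + \left(a - 4 k\right) = -8 + a - 4 k$)
$\frac{- 8 T{\left(7,Q{\left(6,2 \right)} \right)} q{\left(-5 \right)} + 24327}{\left(12549 - -14719\right) + 21779} = \frac{- 8 \left(-8 + 7 - 8\right) \left(-5\right) + 24327}{\left(12549 - -14719\right) + 21779} = \frac{- 8 \left(-8 + 7 - 8\right) \left(-5\right) + 24327}{\left(12549 + 14719\right) + 21779} = \frac{\left(-8\right) \left(-9\right) \left(-5\right) + 24327}{27268 + 21779} = \frac{72 \left(-5\right) + 24327}{49047} = \left(-360 + 24327\right) \frac{1}{49047} = 23967 \cdot \frac{1}{49047} = \frac{7989}{16349}$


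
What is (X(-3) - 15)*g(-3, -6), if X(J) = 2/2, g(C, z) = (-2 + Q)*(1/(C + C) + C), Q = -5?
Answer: -931/3 ≈ -310.33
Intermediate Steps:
g(C, z) = -7*C - 7/(2*C) (g(C, z) = (-2 - 5)*(1/(C + C) + C) = -7*(1/(2*C) + C) = -7*(C + 1/(2*C)) = -7*C - 7/(2*C))
X(J) = 1 (X(J) = 2*(1/2) = 1)
(X(-3) - 15)*g(-3, -6) = (1 - 15)*(-7*(-3) - 7/2/(-3)) = -14*(21 - 7/2*(-1/3)) = -14*(21 + 7/6) = -14*133/6 = -931/3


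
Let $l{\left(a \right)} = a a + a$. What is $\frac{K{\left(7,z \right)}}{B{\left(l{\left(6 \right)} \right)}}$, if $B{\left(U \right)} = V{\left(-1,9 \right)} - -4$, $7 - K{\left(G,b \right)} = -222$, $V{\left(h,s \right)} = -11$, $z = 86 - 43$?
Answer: $- \frac{229}{7} \approx -32.714$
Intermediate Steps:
$z = 43$
$K{\left(G,b \right)} = 229$ ($K{\left(G,b \right)} = 7 - -222 = 7 + 222 = 229$)
$l{\left(a \right)} = a + a^{2}$ ($l{\left(a \right)} = a^{2} + a = a + a^{2}$)
$B{\left(U \right)} = -7$ ($B{\left(U \right)} = -11 - -4 = -11 + 4 = -7$)
$\frac{K{\left(7,z \right)}}{B{\left(l{\left(6 \right)} \right)}} = \frac{229}{-7} = 229 \left(- \frac{1}{7}\right) = - \frac{229}{7}$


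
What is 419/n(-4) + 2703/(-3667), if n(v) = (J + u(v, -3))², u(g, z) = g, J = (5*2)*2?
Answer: 844505/938752 ≈ 0.89960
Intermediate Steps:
J = 20 (J = 10*2 = 20)
n(v) = (20 + v)²
419/n(-4) + 2703/(-3667) = 419/((20 - 4)²) + 2703/(-3667) = 419/(16²) + 2703*(-1/3667) = 419/256 - 2703/3667 = 844505/938752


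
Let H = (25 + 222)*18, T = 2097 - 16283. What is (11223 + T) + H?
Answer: 1483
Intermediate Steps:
T = -14186
H = 4446 (H = 247*18 = 4446)
(11223 + T) + H = (11223 - 14186) + 4446 = -2963 + 4446 = 1483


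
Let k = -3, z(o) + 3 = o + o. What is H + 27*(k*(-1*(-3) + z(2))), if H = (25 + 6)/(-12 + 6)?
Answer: -1975/6 ≈ -329.17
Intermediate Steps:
z(o) = -3 + 2*o (z(o) = -3 + (o + o) = -3 + 2*o)
H = -31/6 (H = 31/(-6) = 31*(-⅙) = -31/6 ≈ -5.1667)
H + 27*(k*(-1*(-3) + z(2))) = -31/6 + 27*(-3*(-1*(-3) + (-3 + 2*2))) = -31/6 + 27*(-3*(3 + (-3 + 4))) = -31/6 + 27*(-3*(3 + 1)) = -31/6 + 27*(-3*4) = -31/6 + 27*(-12) = -31/6 - 324 = -1975/6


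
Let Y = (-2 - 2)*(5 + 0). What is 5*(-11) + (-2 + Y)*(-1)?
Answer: -33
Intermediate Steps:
Y = -20 (Y = -4*5 = -20)
5*(-11) + (-2 + Y)*(-1) = 5*(-11) + (-2 - 20)*(-1) = -55 - 22*(-1) = -55 + 22 = -33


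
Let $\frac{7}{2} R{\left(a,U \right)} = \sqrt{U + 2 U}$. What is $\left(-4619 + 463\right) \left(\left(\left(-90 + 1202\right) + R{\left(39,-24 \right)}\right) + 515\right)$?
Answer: $-6761812 - \frac{49872 i \sqrt{2}}{7} \approx -6.7618 \cdot 10^{6} - 10076.0 i$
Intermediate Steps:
$R{\left(a,U \right)} = \frac{2 \sqrt{3} \sqrt{U}}{7}$ ($R{\left(a,U \right)} = \frac{2 \sqrt{U + 2 U}}{7} = \frac{2 \sqrt{3 U}}{7} = \frac{2 \sqrt{3} \sqrt{U}}{7}$)
$\left(-4619 + 463\right) \left(\left(\left(-90 + 1202\right) + R{\left(39,-24 \right)}\right) + 515\right) = \left(-4619 + 463\right) \left(\left(\left(-90 + 1202\right) + \frac{2 \sqrt{3} \sqrt{-24}}{7}\right) + 515\right) = - 4156 \left(\left(1112 + \frac{2 \sqrt{3} \cdot 2 i \sqrt{6}}{7}\right) + 515\right) = - 4156 \left(\left(1112 + \frac{12 i \sqrt{2}}{7}\right) + 515\right) = - 4156 \left(1627 + \frac{12 i \sqrt{2}}{7}\right) = -6761812 - \frac{49872 i \sqrt{2}}{7}$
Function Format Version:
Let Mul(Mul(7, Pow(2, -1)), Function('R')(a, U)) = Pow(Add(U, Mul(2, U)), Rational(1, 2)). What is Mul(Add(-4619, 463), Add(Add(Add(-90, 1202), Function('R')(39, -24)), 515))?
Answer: Add(-6761812, Mul(Rational(-49872, 7), I, Pow(2, Rational(1, 2)))) ≈ Add(-6.7618e+6, Mul(-10076., I))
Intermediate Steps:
Function('R')(a, U) = Mul(Rational(2, 7), Pow(3, Rational(1, 2)), Pow(U, Rational(1, 2))) (Function('R')(a, U) = Mul(Rational(2, 7), Pow(Add(U, Mul(2, U)), Rational(1, 2))) = Mul(Rational(2, 7), Pow(Mul(3, U), Rational(1, 2))) = Mul(Rational(2, 7), Mul(Pow(3, Rational(1, 2)), Pow(U, Rational(1, 2)))) = Mul(Rational(2, 7), Pow(3, Rational(1, 2)), Pow(U, Rational(1, 2))))
Mul(Add(-4619, 463), Add(Add(Add(-90, 1202), Function('R')(39, -24)), 515)) = Mul(Add(-4619, 463), Add(Add(Add(-90, 1202), Mul(Rational(2, 7), Pow(3, Rational(1, 2)), Pow(-24, Rational(1, 2)))), 515)) = Mul(-4156, Add(Add(1112, Mul(Rational(2, 7), Pow(3, Rational(1, 2)), Mul(2, I, Pow(6, Rational(1, 2))))), 515)) = Mul(-4156, Add(Add(1112, Mul(Rational(12, 7), I, Pow(2, Rational(1, 2)))), 515)) = Mul(-4156, Add(1627, Mul(Rational(12, 7), I, Pow(2, Rational(1, 2))))) = Add(-6761812, Mul(Rational(-49872, 7), I, Pow(2, Rational(1, 2))))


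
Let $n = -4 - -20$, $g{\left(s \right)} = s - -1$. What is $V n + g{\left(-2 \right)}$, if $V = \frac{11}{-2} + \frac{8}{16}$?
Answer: $-81$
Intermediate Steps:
$g{\left(s \right)} = 1 + s$ ($g{\left(s \right)} = s + 1 = 1 + s$)
$V = -5$ ($V = 11 \left(- \frac{1}{2}\right) + 8 \cdot \frac{1}{16} = - \frac{11}{2} + \frac{1}{2} = -5$)
$n = 16$ ($n = -4 + 20 = 16$)
$V n + g{\left(-2 \right)} = \left(-5\right) 16 + \left(1 - 2\right) = -80 - 1 = -81$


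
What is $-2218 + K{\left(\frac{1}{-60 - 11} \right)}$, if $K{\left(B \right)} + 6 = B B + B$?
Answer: $- \frac{11211254}{5041} \approx -2224.0$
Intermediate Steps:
$K{\left(B \right)} = -6 + B + B^{2}$ ($K{\left(B \right)} = -6 + \left(B B + B\right) = -6 + \left(B^{2} + B\right) = -6 + \left(B + B^{2}\right) = -6 + B + B^{2}$)
$-2218 + K{\left(\frac{1}{-60 - 11} \right)} = -2218 + \left(-6 + \frac{1}{-60 - 11} + \left(\frac{1}{-60 - 11}\right)^{2}\right) = -2218 + \left(-6 + \frac{1}{-71} + \left(\frac{1}{-71}\right)^{2}\right) = -2218 - \left(\frac{427}{71} - \frac{1}{5041}\right) = -2218 - \frac{30316}{5041} = - \frac{11211254}{5041}$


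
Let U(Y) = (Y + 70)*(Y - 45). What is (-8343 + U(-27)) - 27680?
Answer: -39119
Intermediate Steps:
U(Y) = (-45 + Y)*(70 + Y) (U(Y) = (70 + Y)*(-45 + Y) = (-45 + Y)*(70 + Y))
(-8343 + U(-27)) - 27680 = (-8343 + (-3150 + (-27)² + 25*(-27))) - 27680 = (-8343 + (-3150 + 729 - 675)) - 27680 = (-8343 - 3096) - 27680 = -11439 - 27680 = -39119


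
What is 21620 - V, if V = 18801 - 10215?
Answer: 13034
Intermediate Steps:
V = 8586
21620 - V = 21620 - 1*8586 = 21620 - 8586 = 13034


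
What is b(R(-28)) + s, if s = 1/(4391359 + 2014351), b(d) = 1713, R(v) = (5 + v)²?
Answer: 10972981231/6405710 ≈ 1713.0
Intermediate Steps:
s = 1/6405710 ≈ 1.5611e-7
b(R(-28)) + s = 1713 + 1/6405710 = 10972981231/6405710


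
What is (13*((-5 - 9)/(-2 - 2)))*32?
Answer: 1456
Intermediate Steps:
(13*((-5 - 9)/(-2 - 2)))*32 = (13*(-14/(-4)))*32 = (13*(-14*(-1/4)))*32 = (13*(7/2))*32 = (91/2)*32 = 1456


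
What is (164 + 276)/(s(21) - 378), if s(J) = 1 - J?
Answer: -220/199 ≈ -1.1055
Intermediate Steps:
(164 + 276)/(s(21) - 378) = (164 + 276)/((1 - 1*21) - 378) = 440/((1 - 21) - 378) = 440/(-20 - 378) = 440/(-398) = 440*(-1/398) = -220/199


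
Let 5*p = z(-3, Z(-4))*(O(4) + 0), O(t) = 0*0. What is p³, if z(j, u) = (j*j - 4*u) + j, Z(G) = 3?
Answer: 0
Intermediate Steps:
O(t) = 0
z(j, u) = j + j² - 4*u (z(j, u) = (j² - 4*u) + j = j + j² - 4*u)
p = 0 (p = ((-3 + (-3)² - 4*3)*(0 + 0))/5 = ((-3 + 9 - 12)*0)/5 = (-6*0)/5 = (⅕)*0 = 0)
p³ = 0³ = 0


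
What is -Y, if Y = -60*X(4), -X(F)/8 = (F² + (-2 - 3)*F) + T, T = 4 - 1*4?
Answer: 1920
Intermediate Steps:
T = 0 (T = 4 - 4 = 0)
X(F) = -8*F² + 40*F (X(F) = -8*((F² + (-2 - 3)*F) + 0) = -8*((F² - 5*F) + 0) = -8*(F² - 5*F) = -8*F² + 40*F)
Y = -1920 (Y = -480*4*(5 - 1*4) = -480*4*(5 - 4) = -480*4 = -60*32 = -1920)
-Y = -1*(-1920) = 1920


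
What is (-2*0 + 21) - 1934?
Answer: -1913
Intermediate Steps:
(-2*0 + 21) - 1934 = (0 + 21) - 1934 = 21 - 1934 = -1913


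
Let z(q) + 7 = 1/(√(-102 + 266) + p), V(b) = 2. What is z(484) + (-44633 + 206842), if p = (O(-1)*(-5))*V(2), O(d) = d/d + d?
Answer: 162202 + √41/82 ≈ 1.6220e+5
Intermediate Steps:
O(d) = 1 + d
p = 0 (p = ((1 - 1)*(-5))*2 = (0*(-5))*2 = 0*2 = 0)
z(q) = -7 + √41/82 (z(q) = -7 + 1/(√(-102 + 266) + 0) = -7 + 1/(√164 + 0) = -7 + 1/(2*√41 + 0) = -7 + 1/(2*√41) = -7 + √41/82)
z(484) + (-44633 + 206842) = (-7 + √41/82) + (-44633 + 206842) = (-7 + √41/82) + 162209 = 162202 + √41/82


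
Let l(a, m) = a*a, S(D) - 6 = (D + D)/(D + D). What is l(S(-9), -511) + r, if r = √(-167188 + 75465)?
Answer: 49 + 37*I*√67 ≈ 49.0 + 302.86*I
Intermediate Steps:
r = 37*I*√67 (r = √(-91723) = 37*I*√67 ≈ 302.86*I)
S(D) = 7 (S(D) = 6 + (D + D)/(D + D) = 6 + (2*D)/((2*D)) = 6 + (2*D)*(1/(2*D)) = 6 + 1 = 7)
l(a, m) = a²
l(S(-9), -511) + r = 7² + 37*I*√67 = 49 + 37*I*√67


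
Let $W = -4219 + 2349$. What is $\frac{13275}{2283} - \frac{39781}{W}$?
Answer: $\frac{38548091}{1423070} \approx 27.088$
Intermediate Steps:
$W = -1870$
$\frac{13275}{2283} - \frac{39781}{W} = \frac{13275}{2283} - \frac{39781}{-1870} = 13275 \cdot \frac{1}{2283} - - \frac{39781}{1870} = \frac{4425}{761} + \frac{39781}{1870} = \frac{38548091}{1423070}$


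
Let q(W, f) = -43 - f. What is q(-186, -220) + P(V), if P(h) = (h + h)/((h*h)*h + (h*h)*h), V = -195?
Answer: 6730426/38025 ≈ 177.00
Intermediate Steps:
P(h) = h⁻² (P(h) = (2*h)/(h²*h + h²*h) = (2*h)/(h³ + h³) = (2*h)/((2*h³)) = (2*h)*(1/(2*h³)) = h⁻²)
q(-186, -220) + P(V) = (-43 - 1*(-220)) + (-195)⁻² = (-43 + 220) + 1/38025 = 177 + 1/38025 = 6730426/38025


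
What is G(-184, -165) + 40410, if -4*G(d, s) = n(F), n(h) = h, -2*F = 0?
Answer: 40410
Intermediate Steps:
F = 0 (F = -1/2*0 = 0)
G(d, s) = 0 (G(d, s) = -1/4*0 = 0)
G(-184, -165) + 40410 = 0 + 40410 = 40410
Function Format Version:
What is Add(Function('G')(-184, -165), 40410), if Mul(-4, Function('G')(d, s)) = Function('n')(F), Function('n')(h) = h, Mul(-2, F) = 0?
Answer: 40410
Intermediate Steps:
F = 0 (F = Mul(Rational(-1, 2), 0) = 0)
Function('G')(d, s) = 0 (Function('G')(d, s) = Mul(Rational(-1, 4), 0) = 0)
Add(Function('G')(-184, -165), 40410) = Add(0, 40410) = 40410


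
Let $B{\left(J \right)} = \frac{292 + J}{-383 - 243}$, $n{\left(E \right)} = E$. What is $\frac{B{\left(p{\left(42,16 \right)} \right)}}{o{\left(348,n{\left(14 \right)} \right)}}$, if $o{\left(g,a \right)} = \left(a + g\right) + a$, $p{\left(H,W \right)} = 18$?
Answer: $- \frac{155}{117688} \approx -0.001317$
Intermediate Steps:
$o{\left(g,a \right)} = g + 2 a$
$B{\left(J \right)} = - \frac{146}{313} - \frac{J}{626}$ ($B{\left(J \right)} = \frac{292 + J}{-626} = \left(292 + J\right) \left(- \frac{1}{626}\right) = - \frac{146}{313} - \frac{J}{626}$)
$\frac{B{\left(p{\left(42,16 \right)} \right)}}{o{\left(348,n{\left(14 \right)} \right)}} = \frac{- \frac{146}{313} - \frac{9}{313}}{348 + 2 \cdot 14} = \frac{- \frac{146}{313} - \frac{9}{313}}{348 + 28} = - \frac{155}{313 \cdot 376} = \left(- \frac{155}{313}\right) \frac{1}{376} = - \frac{155}{117688}$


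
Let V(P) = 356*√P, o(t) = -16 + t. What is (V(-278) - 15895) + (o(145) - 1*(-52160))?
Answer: 36394 + 356*I*√278 ≈ 36394.0 + 5935.7*I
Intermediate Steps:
(V(-278) - 15895) + (o(145) - 1*(-52160)) = (356*√(-278) - 15895) + ((-16 + 145) - 1*(-52160)) = (356*(I*√278) - 15895) + (129 + 52160) = (356*I*√278 - 15895) + 52289 = (-15895 + 356*I*√278) + 52289 = 36394 + 356*I*√278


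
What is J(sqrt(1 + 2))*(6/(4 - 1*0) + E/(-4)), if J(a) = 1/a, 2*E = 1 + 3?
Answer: sqrt(3)/3 ≈ 0.57735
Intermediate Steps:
E = 2 (E = (1 + 3)/2 = (1/2)*4 = 2)
J(sqrt(1 + 2))*(6/(4 - 1*0) + E/(-4)) = (6/(4 - 1*0) + 2/(-4))/(sqrt(1 + 2)) = (6/(4 + 0) + 2*(-1/4))/(sqrt(3)) = (sqrt(3)/3)*(6/4 - 1/2) = (sqrt(3)/3)*(6*(1/4) - 1/2) = (sqrt(3)/3)*(3/2 - 1/2) = (sqrt(3)/3)*1 = sqrt(3)/3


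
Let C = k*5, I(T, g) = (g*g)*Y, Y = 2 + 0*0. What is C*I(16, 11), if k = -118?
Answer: -142780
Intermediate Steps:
Y = 2 (Y = 2 + 0 = 2)
I(T, g) = 2*g² (I(T, g) = (g*g)*2 = g²*2 = 2*g²)
C = -590 (C = -118*5 = -590)
C*I(16, 11) = -1180*11² = -1180*121 = -590*242 = -142780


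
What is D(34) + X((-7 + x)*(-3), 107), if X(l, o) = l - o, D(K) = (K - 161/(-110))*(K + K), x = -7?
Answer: 129059/55 ≈ 2346.5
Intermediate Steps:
D(K) = 2*K*(161/110 + K) (D(K) = (K - 161*(-1/110))*(2*K) = (K + 161/110)*(2*K) = (161/110 + K)*(2*K) = 2*K*(161/110 + K))
D(34) + X((-7 + x)*(-3), 107) = (1/55)*34*(161 + 110*34) + ((-7 - 7)*(-3) - 1*107) = (1/55)*34*(161 + 3740) + (-14*(-3) - 107) = (1/55)*34*3901 + (42 - 107) = 132634/55 - 65 = 129059/55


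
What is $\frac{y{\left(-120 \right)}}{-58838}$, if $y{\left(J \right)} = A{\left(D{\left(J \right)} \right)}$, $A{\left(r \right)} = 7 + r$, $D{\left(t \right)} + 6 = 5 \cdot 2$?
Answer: $- \frac{11}{58838} \approx -0.00018695$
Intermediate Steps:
$D{\left(t \right)} = 4$ ($D{\left(t \right)} = -6 + 5 \cdot 2 = -6 + 10 = 4$)
$y{\left(J \right)} = 11$ ($y{\left(J \right)} = 7 + 4 = 11$)
$\frac{y{\left(-120 \right)}}{-58838} = \frac{11}{-58838} = 11 \left(- \frac{1}{58838}\right) = - \frac{11}{58838}$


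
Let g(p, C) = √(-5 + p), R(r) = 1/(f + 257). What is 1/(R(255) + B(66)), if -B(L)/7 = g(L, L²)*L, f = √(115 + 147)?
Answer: (-257 - √262)/(-1 + 462*√61*(257 + √262)) ≈ -0.00027714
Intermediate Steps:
f = √262 ≈ 16.186
R(r) = 1/(257 + √262) (R(r) = 1/(√262 + 257) = 1/(257 + √262))
B(L) = -7*L*√(-5 + L) (B(L) = -7*√(-5 + L)*L = -7*L*√(-5 + L))
1/(R(255) + B(66)) = 1/((257/65787 - √262/65787) - 7*66*√(-5 + 66)) = 1/((257/65787 - √262/65787) - 7*66*√61) = 1/((257/65787 - √262/65787) - 462*√61) = 1/(257/65787 - 462*√61 - √262/65787)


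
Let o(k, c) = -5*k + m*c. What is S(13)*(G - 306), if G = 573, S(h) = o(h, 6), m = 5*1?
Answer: -9345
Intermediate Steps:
m = 5
o(k, c) = -5*k + 5*c
S(h) = 30 - 5*h (S(h) = -5*h + 5*6 = -5*h + 30 = 30 - 5*h)
S(13)*(G - 306) = (30 - 5*13)*(573 - 306) = (30 - 65)*267 = -35*267 = -9345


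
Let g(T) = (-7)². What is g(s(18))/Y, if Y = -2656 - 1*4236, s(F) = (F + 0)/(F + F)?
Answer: -49/6892 ≈ -0.0071097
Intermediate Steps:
s(F) = ½ (s(F) = F/((2*F)) = F*(1/(2*F)) = ½)
g(T) = 49
Y = -6892 (Y = -2656 - 4236 = -6892)
g(s(18))/Y = 49/(-6892) = 49*(-1/6892) = -49/6892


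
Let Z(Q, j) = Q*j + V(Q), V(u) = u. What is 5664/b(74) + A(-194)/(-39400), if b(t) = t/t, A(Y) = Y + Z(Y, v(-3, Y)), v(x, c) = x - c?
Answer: 111599521/19700 ≈ 5665.0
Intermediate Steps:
Z(Q, j) = Q + Q*j (Z(Q, j) = Q*j + Q = Q + Q*j)
A(Y) = Y + Y*(-2 - Y) (A(Y) = Y + Y*(1 + (-3 - Y)) = Y + Y*(-2 - Y))
b(t) = 1
5664/b(74) + A(-194)/(-39400) = 5664/1 - 194*(-1 - 1*(-194))/(-39400) = 5664*1 - 194*(-1 + 194)*(-1/39400) = 5664 - 194*193*(-1/39400) = 5664 - 37442*(-1/39400) = 5664 + 18721/19700 = 111599521/19700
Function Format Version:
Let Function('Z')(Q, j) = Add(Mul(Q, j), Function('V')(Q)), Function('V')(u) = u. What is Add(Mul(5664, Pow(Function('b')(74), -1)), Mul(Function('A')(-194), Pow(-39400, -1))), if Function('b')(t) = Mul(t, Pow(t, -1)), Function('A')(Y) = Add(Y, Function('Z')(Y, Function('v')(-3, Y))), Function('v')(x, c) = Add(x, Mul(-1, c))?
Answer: Rational(111599521, 19700) ≈ 5665.0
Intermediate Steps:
Function('Z')(Q, j) = Add(Q, Mul(Q, j)) (Function('Z')(Q, j) = Add(Mul(Q, j), Q) = Add(Q, Mul(Q, j)))
Function('A')(Y) = Add(Y, Mul(Y, Add(-2, Mul(-1, Y)))) (Function('A')(Y) = Add(Y, Mul(Y, Add(1, Add(-3, Mul(-1, Y))))) = Add(Y, Mul(Y, Add(-2, Mul(-1, Y)))))
Function('b')(t) = 1
Add(Mul(5664, Pow(Function('b')(74), -1)), Mul(Function('A')(-194), Pow(-39400, -1))) = Add(Mul(5664, Pow(1, -1)), Mul(Mul(-194, Add(-1, Mul(-1, -194))), Pow(-39400, -1))) = Add(Mul(5664, 1), Mul(Mul(-194, Add(-1, 194)), Rational(-1, 39400))) = Add(5664, Mul(Mul(-194, 193), Rational(-1, 39400))) = Add(5664, Mul(-37442, Rational(-1, 39400))) = Add(5664, Rational(18721, 19700)) = Rational(111599521, 19700)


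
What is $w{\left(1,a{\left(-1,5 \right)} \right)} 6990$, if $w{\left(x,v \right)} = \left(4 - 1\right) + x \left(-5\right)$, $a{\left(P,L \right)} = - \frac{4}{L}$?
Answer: $-13980$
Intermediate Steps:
$w{\left(x,v \right)} = 3 - 5 x$
$w{\left(1,a{\left(-1,5 \right)} \right)} 6990 = \left(3 - 5\right) 6990 = \left(-2\right) 6990 = -13980$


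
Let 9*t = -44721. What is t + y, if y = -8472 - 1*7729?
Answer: -21170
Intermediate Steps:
y = -16201 (y = -8472 - 7729 = -16201)
t = -4969 (t = (1/9)*(-44721) = -4969)
t + y = -4969 - 16201 = -21170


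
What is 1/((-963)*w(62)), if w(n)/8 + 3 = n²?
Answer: -1/29591064 ≈ -3.3794e-8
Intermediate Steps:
w(n) = -24 + 8*n²
1/((-963)*w(62)) = 1/((-963)*(-24 + 8*62²)) = -1/(963*(-24 + 8*3844)) = -1/(963*(-24 + 30752)) = -1/963/30728 = -1/963*1/30728 = -1/29591064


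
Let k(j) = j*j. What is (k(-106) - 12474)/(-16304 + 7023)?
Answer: 1238/9281 ≈ 0.13339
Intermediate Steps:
k(j) = j²
(k(-106) - 12474)/(-16304 + 7023) = ((-106)² - 12474)/(-16304 + 7023) = (11236 - 12474)/(-9281) = -1238*(-1/9281) = 1238/9281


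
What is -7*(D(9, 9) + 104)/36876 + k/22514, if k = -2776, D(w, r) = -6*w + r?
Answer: -7976147/59301876 ≈ -0.13450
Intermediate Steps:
D(w, r) = r - 6*w
-7*(D(9, 9) + 104)/36876 + k/22514 = -7*((9 - 6*9) + 104)/36876 - 2776/22514 = -7*((9 - 54) + 104)*(1/36876) - 2776*1/22514 = -7*(-45 + 104)*(1/36876) - 1388/11257 = -7*59*(1/36876) - 1388/11257 = -413*1/36876 - 1388/11257 = -59/5268 - 1388/11257 = -7976147/59301876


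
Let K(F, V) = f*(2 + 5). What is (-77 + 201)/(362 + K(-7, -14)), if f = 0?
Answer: 62/181 ≈ 0.34254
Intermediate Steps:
K(F, V) = 0 (K(F, V) = 0*(2 + 5) = 0*7 = 0)
(-77 + 201)/(362 + K(-7, -14)) = (-77 + 201)/(362 + 0) = 124/362 = 124*(1/362) = 62/181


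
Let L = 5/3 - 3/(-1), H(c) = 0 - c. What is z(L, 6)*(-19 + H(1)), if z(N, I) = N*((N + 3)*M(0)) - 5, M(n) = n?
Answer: 100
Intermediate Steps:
H(c) = -c
L = 14/3 (L = 5*(1/3) - 3*(-1) = 5/3 + 3 = 14/3 ≈ 4.6667)
z(N, I) = -5 (z(N, I) = N*((N + 3)*0) - 5 = N*((3 + N)*0) - 5 = N*0 - 5 = 0 - 5 = -5)
z(L, 6)*(-19 + H(1)) = -5*(-19 - 1*1) = -5*(-19 - 1) = -5*(-20) = 100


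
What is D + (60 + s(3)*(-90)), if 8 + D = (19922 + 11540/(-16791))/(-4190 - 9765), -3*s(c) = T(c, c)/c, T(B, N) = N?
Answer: 18879610448/234318405 ≈ 80.573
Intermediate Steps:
s(c) = -1/3 (s(c) = -c/(3*c) = -1/3*1 = -1/3)
D = -2209046002/234318405 (D = -8 + (19922 + 11540/(-16791))/(-4190 - 9765) = -8 + (19922 + 11540*(-1/16791))/(-13955) = -8 + (19922 - 11540/16791)*(-1/13955) = -8 + (334498762/16791)*(-1/13955) = -8 - 334498762/234318405 = -2209046002/234318405 ≈ -9.4275)
D + (60 + s(3)*(-90)) = -2209046002/234318405 + (60 - 1/3*(-90)) = -2209046002/234318405 + (60 + 30) = -2209046002/234318405 + 90 = 18879610448/234318405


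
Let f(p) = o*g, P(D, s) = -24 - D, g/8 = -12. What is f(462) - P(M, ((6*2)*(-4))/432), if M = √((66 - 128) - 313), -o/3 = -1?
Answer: -264 + 5*I*√15 ≈ -264.0 + 19.365*I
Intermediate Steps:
g = -96 (g = 8*(-12) = -96)
o = 3 (o = -3*(-1) = 3)
M = 5*I*√15 (M = √(-62 - 313) = √(-375) = 5*I*√15 ≈ 19.365*I)
f(p) = -288 (f(p) = 3*(-96) = -288)
f(462) - P(M, ((6*2)*(-4))/432) = -288 - (-24 - 5*I*√15) = -288 + (24 + 5*I*√15) = -264 + 5*I*√15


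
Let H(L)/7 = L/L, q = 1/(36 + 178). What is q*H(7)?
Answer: 7/214 ≈ 0.032710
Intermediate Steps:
q = 1/214 ≈ 0.0046729
H(L) = 7 (H(L) = 7*(L/L) = 7*1 = 7)
q*H(7) = (1/214)*7 = 7/214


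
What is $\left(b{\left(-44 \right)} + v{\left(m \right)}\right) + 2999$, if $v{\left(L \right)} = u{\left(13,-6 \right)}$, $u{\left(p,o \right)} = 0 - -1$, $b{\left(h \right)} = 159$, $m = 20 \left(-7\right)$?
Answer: $3159$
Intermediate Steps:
$m = -140$
$u{\left(p,o \right)} = 1$ ($u{\left(p,o \right)} = 0 + 1 = 1$)
$v{\left(L \right)} = 1$
$\left(b{\left(-44 \right)} + v{\left(m \right)}\right) + 2999 = \left(159 + 1\right) + 2999 = 160 + 2999 = 3159$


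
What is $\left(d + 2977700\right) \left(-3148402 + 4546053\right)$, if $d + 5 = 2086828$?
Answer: $7078435635473$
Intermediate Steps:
$d = 2086823$ ($d = -5 + 2086828 = 2086823$)
$\left(d + 2977700\right) \left(-3148402 + 4546053\right) = \left(2086823 + 2977700\right) \left(-3148402 + 4546053\right) = 5064523 \cdot 1397651 = 7078435635473$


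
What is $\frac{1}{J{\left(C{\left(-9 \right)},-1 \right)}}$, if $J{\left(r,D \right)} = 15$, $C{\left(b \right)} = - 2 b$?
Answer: $\frac{1}{15} \approx 0.066667$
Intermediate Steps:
$\frac{1}{J{\left(C{\left(-9 \right)},-1 \right)}} = \frac{1}{15}$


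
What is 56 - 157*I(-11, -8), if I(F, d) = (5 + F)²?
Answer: -5596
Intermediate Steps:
56 - 157*I(-11, -8) = 56 - 157*(5 - 11)² = 56 - 157*(-6)² = 56 - 157*36 = 56 - 5652 = -5596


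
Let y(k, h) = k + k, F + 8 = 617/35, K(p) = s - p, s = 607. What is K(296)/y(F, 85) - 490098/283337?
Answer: 2753797193/190969138 ≈ 14.420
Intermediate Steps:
K(p) = 607 - p
F = 337/35 (F = -8 + 617/35 = 337/35 ≈ 9.6286)
y(k, h) = 2*k
K(296)/y(F, 85) - 490098/283337 = (607 - 1*296)/((2*(337/35))) - 490098/283337 = (607 - 296)/(674/35) - 490098*1/283337 = 311*(35/674) - 490098/283337 = 10885/674 - 490098/283337 = 2753797193/190969138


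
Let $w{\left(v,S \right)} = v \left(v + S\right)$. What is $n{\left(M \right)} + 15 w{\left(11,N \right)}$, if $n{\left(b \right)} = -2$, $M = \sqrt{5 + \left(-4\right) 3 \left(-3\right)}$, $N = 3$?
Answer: $2308$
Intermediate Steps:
$w{\left(v,S \right)} = v \left(S + v\right)$
$M = \sqrt{41}$ ($M = \sqrt{5 - -36} = \sqrt{5 + 36} = \sqrt{41} \approx 6.4031$)
$n{\left(M \right)} + 15 w{\left(11,N \right)} = -2 + 15 \cdot 11 \left(3 + 11\right) = -2 + 15 \cdot 11 \cdot 14 = -2 + 15 \cdot 154 = -2 + 2310 = 2308$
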